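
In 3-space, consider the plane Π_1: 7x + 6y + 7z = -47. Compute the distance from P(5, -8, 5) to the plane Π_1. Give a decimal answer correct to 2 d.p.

n·P − d = (7)·(5) + (6)·(-8) + (7)·(5) − (-47) = 69; |n| = √134.
Distance = |69| / √134 = 69/√134 ≈ 5.96.

5.96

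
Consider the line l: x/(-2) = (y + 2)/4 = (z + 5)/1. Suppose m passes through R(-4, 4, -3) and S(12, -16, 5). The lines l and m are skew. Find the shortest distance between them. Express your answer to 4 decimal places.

0.9755

l has direction (-2, 4, 1) through (0, -2, -5).
A direction vector for m is S − R = (16, -20, 8).
Common perpendicular direction n = (-2, 4, 1) × (16, -20, 8) = (52, 32, -24).
With w = (-4, 4, -3) − (0, -2, -5) = (-4, 6, 2), w · n = -64.
Distance = |w · n| / |n| = |-64| / √4304 ≈ 0.9755.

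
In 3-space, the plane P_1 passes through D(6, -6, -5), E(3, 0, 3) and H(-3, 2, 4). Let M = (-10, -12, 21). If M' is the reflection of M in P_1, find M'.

DE = (-3, 6, 8), DH = (-9, 8, 9); a normal to P_1 is DE × DH = (-10, -45, 30).
Using D: P_1 has equation -10x - 45y + 30z = 60.
λ = (n·M − d)/|n|² = (1270 − 60)/3025 = 2/5.
Reflection = M − 2λn = (-10, -12, 21) − (4/5)·(-10, -45, 30) = (-2, 24, -3).

(-2, 24, -3)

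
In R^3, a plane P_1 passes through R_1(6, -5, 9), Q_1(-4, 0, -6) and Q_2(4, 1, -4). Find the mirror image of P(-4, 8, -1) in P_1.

(0, -8, -9)

R_1Q_1 = (-10, 5, -15), R_1Q_2 = (-2, 6, -13); a normal to P_1 is R_1Q_1 × R_1Q_2 = (25, -100, -50).
Using R_1: P_1 has equation 25x - 100y - 50z = 200.
λ = (n·P − d)/|n|² = (-850 − 200)/13125 = -2/25.
Reflection = P − 2λn = (-4, 8, -1) − (-4/25)·(25, -100, -50) = (0, -8, -9).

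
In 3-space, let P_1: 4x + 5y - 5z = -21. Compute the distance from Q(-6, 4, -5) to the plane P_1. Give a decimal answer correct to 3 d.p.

5.170

n·Q − d = (4)·(-6) + (5)·(4) + (-5)·(-5) − (-21) = 42; |n| = √66.
Distance = |42| / √66 = 42/√66 ≈ 5.170.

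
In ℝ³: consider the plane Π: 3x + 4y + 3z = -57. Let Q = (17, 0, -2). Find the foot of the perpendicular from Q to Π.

Foot = Q − λn with λ = (n·Q − d)/|n|² = (45 − (-57))/34 = 3.
Foot = (17, 0, -2) − 3·(3, 4, 3) = (8, -12, -11).

(8, -12, -11)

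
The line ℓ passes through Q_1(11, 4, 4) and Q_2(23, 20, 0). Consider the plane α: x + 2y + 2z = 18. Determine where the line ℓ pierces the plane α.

A direction vector for ℓ is Q_2 − Q_1 = (12, 16, -4).
Substitute r = (11, 4, 4) + t(12, 16, -4) into the plane: 27 + 36t = 18, so t = -1/4.
Intersection: (11, 4, 4) + (-1/4)·(12, 16, -4) = (8, 0, 5).

(8, 0, 5)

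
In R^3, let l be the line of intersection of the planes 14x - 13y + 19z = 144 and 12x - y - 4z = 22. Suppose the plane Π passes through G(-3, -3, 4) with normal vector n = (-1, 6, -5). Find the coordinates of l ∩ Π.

(3, -2, 4)

Direction of l: (14, -13, 19) × (12, -1, -4) = (71, 284, 142).
A point on l: solving the two plane equations with x = -1 gives (-1, -18, -4).
Π: n·r = n·G gives -x + 6y - 5z = -35.
Substitute r = (-1, -18, -4) + t(71, 284, 142) into the plane: -87 + 923t = -35, so t = 4/71.
Intersection: (-1, -18, -4) + (4/71)·(71, 284, 142) = (3, -2, 4).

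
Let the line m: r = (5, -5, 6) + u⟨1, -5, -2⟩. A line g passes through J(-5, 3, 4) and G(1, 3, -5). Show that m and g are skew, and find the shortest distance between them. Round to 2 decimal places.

9.86

A direction vector for g is G − J = (6, 0, -9).
Common perpendicular direction n = (1, -5, -2) × (6, 0, -9) = (45, -3, 30).
With w = (-5, 3, 4) − (5, -5, 6) = (-10, 8, -2), w · n = -534.
Since n ≠ 0 the lines are not parallel, and w · n = -534 ≠ 0 so they do not intersect; hence they are skew.
Distance = |w · n| / |n| = |-534| / √2934 ≈ 9.86.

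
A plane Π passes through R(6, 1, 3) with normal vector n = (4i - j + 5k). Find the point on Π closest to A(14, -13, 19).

(2, -10, 4)

Π: n·r = n·R gives 4x - y + 5z = 38.
Foot = A − λn with λ = (n·A − d)/|n|² = (164 − 38)/42 = 3.
Foot = (14, -13, 19) − 3·(4, -1, 5) = (2, -10, 4).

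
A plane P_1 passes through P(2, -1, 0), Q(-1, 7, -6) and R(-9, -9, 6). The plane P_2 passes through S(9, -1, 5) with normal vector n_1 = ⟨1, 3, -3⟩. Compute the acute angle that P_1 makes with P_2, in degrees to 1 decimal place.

PQ = (-3, 8, -6), PR = (-11, -8, 6); a normal to P_1 is PQ × PR = (0, 84, 112).
Using P: P_1 has equation 84y + 112z = -84.
P_2: n_1·r = n_1·S gives x + 3y - 3z = -9.
cos θ = |n₁·n₂| / (|n₁||n₂|) = |-84| / (√19600 · √19).
θ = arccos(0.13765) ≈ 82.1°.

82.1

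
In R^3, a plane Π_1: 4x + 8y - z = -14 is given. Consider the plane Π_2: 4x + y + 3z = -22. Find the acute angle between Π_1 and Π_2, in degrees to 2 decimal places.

cos θ = |n₁·n₂| / (|n₁||n₂|) = |21| / (√81 · √26).
θ = arccos(0.45760) ≈ 62.77°.

62.77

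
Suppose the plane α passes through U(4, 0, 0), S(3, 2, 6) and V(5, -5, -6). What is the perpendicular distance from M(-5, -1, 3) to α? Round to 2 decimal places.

8.38

US = (-1, 2, 6), UV = (1, -5, -6); a normal to α is US × UV = (18, 0, 3).
Using U: α has equation 18x + 3z = 72.
n·M − d = (18)·(-5) + (0)·(-1) + (3)·(3) − 72 = -153; |n| = √333.
Distance = |-153| / √333 = 153/√333 ≈ 8.38.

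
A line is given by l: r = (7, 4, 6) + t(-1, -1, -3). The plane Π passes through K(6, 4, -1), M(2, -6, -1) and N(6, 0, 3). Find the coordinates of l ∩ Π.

KM = (-4, -10, 0), KN = (0, -4, 4); a normal to Π is KM × KN = (-40, 16, 16).
Using K: Π has equation -40x + 16y + 16z = -192.
Substitute r = (7, 4, 6) + t(-1, -1, -3) into the plane: -120 + (-24)t = -192, so t = 3.
Intersection: (7, 4, 6) + 3·(-1, -1, -3) = (4, 1, -3).

(4, 1, -3)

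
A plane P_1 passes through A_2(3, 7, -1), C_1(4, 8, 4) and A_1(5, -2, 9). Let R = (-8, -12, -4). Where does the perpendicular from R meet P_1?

A_2C_1 = (1, 1, 5), A_2A_1 = (2, -9, 10); a normal to P_1 is A_2C_1 × A_2A_1 = (55, 0, -11).
Using A_2: P_1 has equation 55x - 11z = 176.
Foot = R − λn with λ = (n·R − d)/|n|² = (-396 − 176)/3146 = -2/11.
Foot = (-8, -12, -4) − (-2/11)·(55, 0, -11) = (2, -12, -6).

(2, -12, -6)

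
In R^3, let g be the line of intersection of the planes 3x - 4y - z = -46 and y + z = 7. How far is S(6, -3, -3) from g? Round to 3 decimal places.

Direction of g: (3, -4, -1) × (0, 1, 1) = (-3, -3, 3).
A point on g: solving the two plane equations with x = -7 gives (-7, 6, 1).
Taking (-7, 6, 1) on g with direction v = (-3, -3, 3): w = S − (-7, 6, 1) = (13, -9, -4), and w × v = (-39, -27, -66).
Distance = |w × v| / |v| = √6606 / √27 ≈ 15.642.

15.642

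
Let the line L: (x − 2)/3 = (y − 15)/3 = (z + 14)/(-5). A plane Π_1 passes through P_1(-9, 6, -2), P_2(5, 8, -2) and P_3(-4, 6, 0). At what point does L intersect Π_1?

L has direction (3, 3, -5) through (2, 15, -14).
P_1P_2 = (14, 2, 0), P_1P_3 = (5, 0, 2); a normal to Π_1 is P_1P_2 × P_1P_3 = (4, -28, -10).
Using P_1: Π_1 has equation 4x - 28y - 10z = -184.
Substitute r = (2, 15, -14) + t(3, 3, -5) into the plane: -272 + (-22)t = -184, so t = -4.
Intersection: (2, 15, -14) + (-4)·(3, 3, -5) = (-10, 3, 6).

(-10, 3, 6)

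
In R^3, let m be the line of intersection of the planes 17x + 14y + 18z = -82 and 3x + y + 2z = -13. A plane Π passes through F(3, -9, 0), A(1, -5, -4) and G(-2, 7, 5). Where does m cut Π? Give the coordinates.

(-2, 3, -5)

Direction of m: (17, 14, 18) × (3, 1, 2) = (10, 20, -25).
A point on m: solving the two plane equations with x = 2 gives (2, 11, -15).
FA = (-2, 4, -4), FG = (-5, 16, 5); a normal to Π is FA × FG = (84, 30, -12).
Using F: Π has equation 84x + 30y - 12z = -18.
Substitute r = (2, 11, -15) + t(10, 20, -25) into the plane: 678 + 1740t = -18, so t = -2/5.
Intersection: (2, 11, -15) + (-2/5)·(10, 20, -25) = (-2, 3, -5).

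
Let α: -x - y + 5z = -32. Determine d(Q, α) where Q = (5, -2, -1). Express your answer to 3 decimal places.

n·Q − d = (-1)·(5) + (-1)·(-2) + (5)·(-1) − (-32) = 24; |n| = √27.
Distance = |24| / √27 = 24/√27 ≈ 4.619.

4.619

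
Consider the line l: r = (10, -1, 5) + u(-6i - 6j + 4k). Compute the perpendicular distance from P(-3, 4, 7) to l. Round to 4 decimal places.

Taking (10, -1, 5) on l with direction v = (-6, -6, 4): w = P − (10, -1, 5) = (-13, 5, 2), and w × v = (32, 40, 108).
Distance = |w × v| / |v| = √14288 / √88 ≈ 12.7422.

12.7422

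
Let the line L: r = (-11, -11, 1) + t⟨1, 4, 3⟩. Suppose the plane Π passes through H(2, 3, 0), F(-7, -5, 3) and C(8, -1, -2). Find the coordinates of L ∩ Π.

HF = (-9, -8, 3), HC = (6, -4, -2); a normal to Π is HF × HC = (28, 0, 84).
Using H: Π has equation 28x + 84z = 56.
Substitute r = (-11, -11, 1) + t(1, 4, 3) into the plane: -224 + 280t = 56, so t = 1.
Intersection: (-11, -11, 1) + 1·(1, 4, 3) = (-10, -7, 4).

(-10, -7, 4)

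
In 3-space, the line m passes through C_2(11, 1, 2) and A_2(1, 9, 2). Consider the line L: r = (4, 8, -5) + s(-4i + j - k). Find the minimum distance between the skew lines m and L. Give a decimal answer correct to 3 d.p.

A direction vector for m is A_2 − C_2 = (-10, 8, 0).
Common perpendicular direction n = (-10, 8, 0) × (-4, 1, -1) = (-8, -10, 22).
With w = (4, 8, -5) − (11, 1, 2) = (-7, 7, -7), w · n = -168.
Distance = |w · n| / |n| = |-168| / √648 ≈ 6.600.

6.600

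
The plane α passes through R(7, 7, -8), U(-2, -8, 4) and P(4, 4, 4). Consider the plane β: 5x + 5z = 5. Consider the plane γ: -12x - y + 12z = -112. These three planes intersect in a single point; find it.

(5, 4, -4)

RU = (-9, -15, 12), RP = (-3, -3, 12); a normal to α is RU × RP = (-144, 72, -18).
Using R: α has equation -144x + 72y - 18z = -360.
Solving the 3×3 linear system -144x + 72y - 18z = -360, 5x + 5z = 5, -12x - y + 12z = -112 (e.g. by elimination or Cramer's rule, determinant = -9270) gives (5, 4, -4).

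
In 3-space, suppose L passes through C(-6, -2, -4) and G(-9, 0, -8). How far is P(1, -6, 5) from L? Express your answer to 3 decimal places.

0.557

A direction vector for L is G − C = (-3, 2, -4).
Taking (-6, -2, -4) on L with direction v = (-3, 2, -4): w = P − (-6, -2, -4) = (7, -4, 9), and w × v = (-2, 1, 2).
Distance = |w × v| / |v| = √9 / √29 ≈ 0.557.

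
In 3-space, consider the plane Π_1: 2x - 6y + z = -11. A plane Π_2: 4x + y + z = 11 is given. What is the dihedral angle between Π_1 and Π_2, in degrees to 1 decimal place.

cos θ = |n₁·n₂| / (|n₁||n₂|) = |3| / (√41 · √18).
θ = arccos(0.11043) ≈ 83.7°.

83.7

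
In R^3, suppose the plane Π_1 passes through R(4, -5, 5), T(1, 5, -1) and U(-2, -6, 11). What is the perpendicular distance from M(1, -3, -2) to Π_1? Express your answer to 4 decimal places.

RT = (-3, 10, -6), RU = (-6, -1, 6); a normal to Π_1 is RT × RU = (54, 54, 63).
Using R: Π_1 has equation 54x + 54y + 63z = 261.
n·M − d = (54)·(1) + (54)·(-3) + (63)·(-2) − 261 = -495; |n| = √9801.
Distance = |-495| / √9801 = 495/√9801 ≈ 5.0000.

5.0000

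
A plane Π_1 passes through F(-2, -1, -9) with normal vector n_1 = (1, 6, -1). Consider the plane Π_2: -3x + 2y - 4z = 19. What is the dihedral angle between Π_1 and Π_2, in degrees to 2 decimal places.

Π_1: n_1·r = n_1·F gives x + 6y - z = 1.
cos θ = |n₁·n₂| / (|n₁||n₂|) = |13| / (√38 · √29).
θ = arccos(0.39161) ≈ 66.95°.

66.95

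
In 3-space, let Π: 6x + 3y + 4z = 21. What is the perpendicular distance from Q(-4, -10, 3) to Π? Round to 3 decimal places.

n·Q − d = (6)·(-4) + (3)·(-10) + (4)·(3) − 21 = -63; |n| = √61.
Distance = |-63| / √61 = 63/√61 ≈ 8.066.

8.066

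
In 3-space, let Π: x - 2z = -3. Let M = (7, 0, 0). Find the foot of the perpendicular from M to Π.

Foot = M − λn with λ = (n·M − d)/|n|² = (7 − (-3))/5 = 2.
Foot = (7, 0, 0) − 2·(1, 0, -2) = (5, 0, 4).

(5, 0, 4)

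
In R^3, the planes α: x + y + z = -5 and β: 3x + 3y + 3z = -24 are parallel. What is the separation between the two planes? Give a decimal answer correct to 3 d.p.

1.732

Rescale β by 1/3: x + y + z = -8. Then distance = |-5 − (-8)| / √3 ≈ 1.732.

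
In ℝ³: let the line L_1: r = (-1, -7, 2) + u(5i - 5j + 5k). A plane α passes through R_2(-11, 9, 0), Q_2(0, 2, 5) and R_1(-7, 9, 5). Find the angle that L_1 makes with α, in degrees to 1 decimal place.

R_2Q_2 = (11, -7, 5), R_2R_1 = (4, 0, 5); a normal to α is R_2Q_2 × R_2R_1 = (-35, -35, 28).
Using R_2: α has equation -35x - 35y + 28z = 70.
sin θ = |n·v| / (|n||v|) = |140| / (√3234 · √75) = 0.28427.
θ ≈ 16.5°.

16.5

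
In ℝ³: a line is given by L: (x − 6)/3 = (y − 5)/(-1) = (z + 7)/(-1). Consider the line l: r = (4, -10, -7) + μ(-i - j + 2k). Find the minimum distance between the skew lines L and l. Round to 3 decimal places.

L has direction (3, -1, -1) through (6, 5, -7).
Common perpendicular direction n = (3, -1, -1) × (-1, -1, 2) = (-3, -5, -4).
With w = (4, -10, -7) − (6, 5, -7) = (-2, -15, 0), w · n = 81.
Distance = |w · n| / |n| = |81| / √50 ≈ 11.455.

11.455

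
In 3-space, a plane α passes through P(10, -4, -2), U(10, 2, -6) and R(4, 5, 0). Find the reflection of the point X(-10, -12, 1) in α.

PU = (0, 6, -4), PR = (-6, 9, 2); a normal to α is PU × PR = (48, 24, 36).
Using P: α has equation 48x + 24y + 36z = 312.
λ = (n·X − d)/|n|² = (-732 − 312)/4176 = -1/4.
Reflection = X − 2λn = (-10, -12, 1) − (-1/2)·(48, 24, 36) = (14, 0, 19).

(14, 0, 19)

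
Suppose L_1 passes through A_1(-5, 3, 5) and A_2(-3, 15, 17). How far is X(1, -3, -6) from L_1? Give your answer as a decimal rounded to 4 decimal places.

8.1703

A direction vector for L_1 is A_2 − A_1 = (2, 12, 12).
Taking (-5, 3, 5) on L_1 with direction v = (2, 12, 12): w = X − (-5, 3, 5) = (6, -6, -11), and w × v = (60, -94, 84).
Distance = |w × v| / |v| = √19492 / √292 ≈ 8.1703.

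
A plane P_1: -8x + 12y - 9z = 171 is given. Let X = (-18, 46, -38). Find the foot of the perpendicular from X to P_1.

Foot = X − λn with λ = (n·X − d)/|n|² = (1038 − 171)/289 = 3.
Foot = (-18, 46, -38) − 3·(-8, 12, -9) = (6, 10, -11).

(6, 10, -11)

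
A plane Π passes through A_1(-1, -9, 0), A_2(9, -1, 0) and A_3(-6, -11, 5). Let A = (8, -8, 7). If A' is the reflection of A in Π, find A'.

A_1A_2 = (10, 8, 0), A_1A_3 = (-5, -2, 5); a normal to Π is A_1A_2 × A_1A_3 = (40, -50, 20).
Using A_1: Π has equation 40x - 50y + 20z = 410.
λ = (n·A − d)/|n|² = (860 − 410)/4500 = 1/10.
Reflection = A − 2λn = (8, -8, 7) − (1/5)·(40, -50, 20) = (0, 2, 3).

(0, 2, 3)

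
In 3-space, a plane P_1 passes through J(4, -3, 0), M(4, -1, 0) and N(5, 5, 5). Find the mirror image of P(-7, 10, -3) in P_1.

(13, 10, -7)

JM = (0, 2, 0), JN = (1, 8, 5); a normal to P_1 is JM × JN = (10, 0, -2).
Using J: P_1 has equation 10x - 2z = 40.
λ = (n·P − d)/|n|² = (-64 − 40)/104 = -1.
Reflection = P − 2λn = (-7, 10, -3) − (-2)·(10, 0, -2) = (13, 10, -7).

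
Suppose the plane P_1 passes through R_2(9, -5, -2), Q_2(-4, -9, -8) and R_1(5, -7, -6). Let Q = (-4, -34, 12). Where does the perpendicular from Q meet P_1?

(-8, -6, 2)

R_2Q_2 = (-13, -4, -6), R_2R_1 = (-4, -2, -4); a normal to P_1 is R_2Q_2 × R_2R_1 = (4, -28, 10).
Using R_2: P_1 has equation 4x - 28y + 10z = 156.
Foot = Q − λn with λ = (n·Q − d)/|n|² = (1056 − 156)/900 = 1.
Foot = (-4, -34, 12) − 1·(4, -28, 10) = (-8, -6, 2).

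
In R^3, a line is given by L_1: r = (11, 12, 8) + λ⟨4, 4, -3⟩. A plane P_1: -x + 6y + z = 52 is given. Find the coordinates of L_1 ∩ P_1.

Substitute r = (11, 12, 8) + t(4, 4, -3) into the plane: 69 + 17t = 52, so t = -1.
Intersection: (11, 12, 8) + (-1)·(4, 4, -3) = (7, 8, 11).

(7, 8, 11)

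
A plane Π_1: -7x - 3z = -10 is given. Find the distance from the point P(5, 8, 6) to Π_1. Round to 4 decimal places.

5.6462

n·P − d = (-7)·(5) + (0)·(8) + (-3)·(6) − (-10) = -43; |n| = √58.
Distance = |-43| / √58 = 43/√58 ≈ 5.6462.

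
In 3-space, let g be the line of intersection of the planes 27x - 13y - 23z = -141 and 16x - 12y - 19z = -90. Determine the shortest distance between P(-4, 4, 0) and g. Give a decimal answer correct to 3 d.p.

1.753

Direction of g: (27, -13, -23) × (16, -12, -19) = (-29, 145, -116).
A point on g: solving the two plane equations with x = -4 gives (-4, -1, 2).
Taking (-4, -1, 2) on g with direction v = (-29, 145, -116): w = P − (-4, -1, 2) = (0, 5, -2), and w × v = (-290, 58, 145).
Distance = |w × v| / |v| = √108489 / √35322 ≈ 1.753.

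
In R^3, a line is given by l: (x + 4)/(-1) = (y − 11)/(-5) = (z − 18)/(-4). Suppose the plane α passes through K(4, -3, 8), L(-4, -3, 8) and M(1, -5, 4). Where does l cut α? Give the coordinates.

(-7, -4, 6)

l has direction (-1, -5, -4) through (-4, 11, 18).
KL = (-8, 0, 0), KM = (-3, -2, -4); a normal to α is KL × KM = (0, -32, 16).
Using K: α has equation -32y + 16z = 224.
Substitute r = (-4, 11, 18) + t(-1, -5, -4) into the plane: -64 + 96t = 224, so t = 3.
Intersection: (-4, 11, 18) + 3·(-1, -5, -4) = (-7, -4, 6).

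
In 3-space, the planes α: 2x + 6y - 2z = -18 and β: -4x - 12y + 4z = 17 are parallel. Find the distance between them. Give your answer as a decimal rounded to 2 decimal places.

1.43

Rescale β by 1/(-2): 2x + 6y - 2z = -17/2. Then distance = |-18 − (-17/2)| / √44 ≈ 1.43.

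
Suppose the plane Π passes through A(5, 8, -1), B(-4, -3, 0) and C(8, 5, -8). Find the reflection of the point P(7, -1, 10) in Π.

(-9, 11, -2)

AB = (-9, -11, 1), AC = (3, -3, -7); a normal to Π is AB × AC = (80, -60, 60).
Using A: Π has equation 80x - 60y + 60z = -140.
λ = (n·P − d)/|n|² = (1220 − (-140))/13600 = 1/10.
Reflection = P − 2λn = (7, -1, 10) − (1/5)·(80, -60, 60) = (-9, 11, -2).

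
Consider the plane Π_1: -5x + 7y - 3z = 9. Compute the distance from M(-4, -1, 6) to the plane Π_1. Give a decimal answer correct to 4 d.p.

1.5367

n·M − d = (-5)·(-4) + (7)·(-1) + (-3)·(6) − 9 = -14; |n| = √83.
Distance = |-14| / √83 = 14/√83 ≈ 1.5367.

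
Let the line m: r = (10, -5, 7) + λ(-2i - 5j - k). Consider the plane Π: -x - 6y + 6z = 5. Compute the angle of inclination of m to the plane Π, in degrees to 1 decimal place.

33.8

sin θ = |n·v| / (|n||v|) = |26| / (√73 · √30) = 0.55559.
θ ≈ 33.8°.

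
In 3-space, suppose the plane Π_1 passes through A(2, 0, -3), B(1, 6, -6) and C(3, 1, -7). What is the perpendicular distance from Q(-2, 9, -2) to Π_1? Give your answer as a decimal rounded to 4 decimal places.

AB = (-1, 6, -3), AC = (1, 1, -4); a normal to Π_1 is AB × AC = (-21, -7, -7).
Using A: Π_1 has equation -21x - 7y - 7z = -21.
n·Q − d = (-21)·(-2) + (-7)·(9) + (-7)·(-2) − (-21) = 14; |n| = √539.
Distance = |14| / √539 = 14/√539 ≈ 0.6030.

0.6030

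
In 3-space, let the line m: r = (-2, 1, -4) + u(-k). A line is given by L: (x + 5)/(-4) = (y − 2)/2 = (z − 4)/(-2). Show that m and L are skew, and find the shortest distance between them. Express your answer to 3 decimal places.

L has direction (-4, 2, -2) through (-5, 2, 4).
Common perpendicular direction n = (0, 0, -1) × (-4, 2, -2) = (2, 4, 0).
With w = (-5, 2, 4) − (-2, 1, -4) = (-3, 1, 8), w · n = -2.
Since n ≠ 0 the lines are not parallel, and w · n = -2 ≠ 0 so they do not intersect; hence they are skew.
Distance = |w · n| / |n| = |-2| / √20 ≈ 0.447.

0.447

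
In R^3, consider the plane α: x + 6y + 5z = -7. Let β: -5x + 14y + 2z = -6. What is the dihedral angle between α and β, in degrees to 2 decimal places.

41.10

cos θ = |n₁·n₂| / (|n₁||n₂|) = |89| / (√62 · √225).
θ = arccos(0.75353) ≈ 41.10°.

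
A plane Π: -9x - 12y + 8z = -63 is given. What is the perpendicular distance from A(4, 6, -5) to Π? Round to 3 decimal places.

5.000

n·A − d = (-9)·(4) + (-12)·(6) + (8)·(-5) − (-63) = -85; |n| = √289.
Distance = |-85| / √289 = 85/√289 ≈ 5.000.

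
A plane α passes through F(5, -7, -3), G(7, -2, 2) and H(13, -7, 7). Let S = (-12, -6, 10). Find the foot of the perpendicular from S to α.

(3, 0, -2)

FG = (2, 5, 5), FH = (8, 0, 10); a normal to α is FG × FH = (50, 20, -40).
Using F: α has equation 50x + 20y - 40z = 230.
Foot = S − λn with λ = (n·S − d)/|n|² = (-1120 − 230)/4500 = -3/10.
Foot = (-12, -6, 10) − (-3/10)·(50, 20, -40) = (3, 0, -2).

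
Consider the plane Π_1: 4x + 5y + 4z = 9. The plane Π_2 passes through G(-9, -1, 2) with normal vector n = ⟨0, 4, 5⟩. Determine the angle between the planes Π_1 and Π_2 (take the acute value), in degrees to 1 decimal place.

34.2

Π_2: n·r = n·G gives 4y + 5z = 6.
cos θ = |n₁·n₂| / (|n₁||n₂|) = |40| / (√57 · √41).
θ = arccos(0.82743) ≈ 34.2°.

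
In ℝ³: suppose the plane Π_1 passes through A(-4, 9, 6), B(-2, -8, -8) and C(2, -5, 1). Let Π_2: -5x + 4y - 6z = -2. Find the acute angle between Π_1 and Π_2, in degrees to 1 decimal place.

AB = (2, -17, -14), AC = (6, -14, -5); a normal to Π_1 is AB × AC = (-111, -74, 74).
Using A: Π_1 has equation -111x - 74y + 74z = 222.
cos θ = |n₁·n₂| / (|n₁||n₂|) = |-185| / (√23273 · √77).
θ = arccos(0.13820) ≈ 82.1°.

82.1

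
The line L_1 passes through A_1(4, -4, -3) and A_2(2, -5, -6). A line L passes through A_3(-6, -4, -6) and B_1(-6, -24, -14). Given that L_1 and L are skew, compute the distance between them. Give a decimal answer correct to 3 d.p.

A direction vector for L_1 is A_2 − A_1 = (-2, -1, -3).
A direction vector for L is B_1 − A_3 = (0, -20, -8).
Common perpendicular direction n = (-2, -1, -3) × (0, -20, -8) = (-52, -16, 40).
With w = (-6, -4, -6) − (4, -4, -3) = (-10, 0, -3), w · n = 400.
Distance = |w · n| / |n| = |400| / √4560 ≈ 5.923.

5.923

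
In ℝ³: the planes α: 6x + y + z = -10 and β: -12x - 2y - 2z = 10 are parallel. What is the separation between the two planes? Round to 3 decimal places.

0.811

Rescale β by 1/(-2): 6x + y + z = -5. Then distance = |-10 − (-5)| / √38 ≈ 0.811.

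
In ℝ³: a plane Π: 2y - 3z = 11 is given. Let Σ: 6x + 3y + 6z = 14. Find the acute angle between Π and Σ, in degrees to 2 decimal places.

cos θ = |n₁·n₂| / (|n₁||n₂|) = |-12| / (√13 · √81).
θ = arccos(0.36980) ≈ 68.30°.

68.30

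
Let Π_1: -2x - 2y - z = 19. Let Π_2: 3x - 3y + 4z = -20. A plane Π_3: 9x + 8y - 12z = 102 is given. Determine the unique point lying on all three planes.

(2, -6, -11)

Solving the 3×3 linear system -2x - 2y - z = 19, 3x - 3y + 4z = -20, 9x + 8y - 12z = 102 (e.g. by elimination or Cramer's rule, determinant = -203) gives (2, -6, -11).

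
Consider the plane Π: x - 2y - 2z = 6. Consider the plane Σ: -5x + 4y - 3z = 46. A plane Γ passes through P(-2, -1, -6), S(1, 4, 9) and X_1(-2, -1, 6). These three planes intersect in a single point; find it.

PS = (3, 5, 15), PX_1 = (0, 0, 12); a normal to Γ is PS × PX_1 = (60, -36, 0).
Using P: Γ has equation 60x - 36y = -84.
Solving the 3×3 linear system x - 2y - 2z = 6, -5x + 4y - 3z = 46, 60x - 36y = -84 (e.g. by elimination or Cramer's rule, determinant = 372) gives (4, 9, -10).

(4, 9, -10)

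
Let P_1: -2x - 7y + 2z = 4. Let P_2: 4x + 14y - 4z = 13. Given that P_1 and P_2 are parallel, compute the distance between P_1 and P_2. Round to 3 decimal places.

1.391

Rescale P_2 by 1/(-2): -2x - 7y + 2z = -13/2. Then distance = |4 − (-13/2)| / √57 ≈ 1.391.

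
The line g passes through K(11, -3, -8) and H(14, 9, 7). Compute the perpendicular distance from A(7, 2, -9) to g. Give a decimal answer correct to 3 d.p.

A direction vector for g is H − K = (3, 12, 15).
Taking (11, -3, -8) on g with direction v = (3, 12, 15): w = A − (11, -3, -8) = (-4, 5, -1), and w × v = (87, 57, -63).
Distance = |w × v| / |v| = √14787 / √378 ≈ 6.255.

6.255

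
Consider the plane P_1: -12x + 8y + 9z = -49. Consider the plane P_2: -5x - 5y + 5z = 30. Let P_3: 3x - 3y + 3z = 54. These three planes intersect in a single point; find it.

(6, -5, 7)

Solving the 3×3 linear system -12x + 8y + 9z = -49, -5x - 5y + 5z = 30, 3x - 3y + 3z = 54 (e.g. by elimination or Cramer's rule, determinant = 510) gives (6, -5, 7).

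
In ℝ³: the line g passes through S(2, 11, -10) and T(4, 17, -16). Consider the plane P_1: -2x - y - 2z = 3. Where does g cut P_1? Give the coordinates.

A direction vector for g is T − S = (2, 6, -6).
Substitute r = (2, 11, -10) + t(2, 6, -6) into the plane: 5 + 2t = 3, so t = -1.
Intersection: (2, 11, -10) + (-1)·(2, 6, -6) = (0, 5, -4).

(0, 5, -4)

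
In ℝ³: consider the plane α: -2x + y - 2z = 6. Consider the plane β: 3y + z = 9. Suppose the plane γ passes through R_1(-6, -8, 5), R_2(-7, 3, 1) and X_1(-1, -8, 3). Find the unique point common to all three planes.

(2, 4, -3)

R_1R_2 = (-1, 11, -4), R_1X_1 = (5, 0, -2); a normal to γ is R_1R_2 × R_1X_1 = (-22, -22, -55).
Using R_1: γ has equation -22x - 22y - 55z = 33.
Solving the 3×3 linear system -2x + y - 2z = 6, 3y + z = 9, -22x - 22y - 55z = 33 (e.g. by elimination or Cramer's rule, determinant = 132) gives (2, 4, -3).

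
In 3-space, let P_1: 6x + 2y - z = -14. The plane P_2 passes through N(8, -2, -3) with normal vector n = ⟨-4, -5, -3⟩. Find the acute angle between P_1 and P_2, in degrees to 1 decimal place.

P_2: n·r = n·N gives -4x - 5y - 3z = -13.
cos θ = |n₁·n₂| / (|n₁||n₂|) = |-31| / (√41 · √50).
θ = arccos(0.68468) ≈ 46.8°.

46.8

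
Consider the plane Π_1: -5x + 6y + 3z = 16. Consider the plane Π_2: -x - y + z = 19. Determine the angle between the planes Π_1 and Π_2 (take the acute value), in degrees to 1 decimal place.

82.1

cos θ = |n₁·n₂| / (|n₁||n₂|) = |2| / (√70 · √3).
θ = arccos(0.13801) ≈ 82.1°.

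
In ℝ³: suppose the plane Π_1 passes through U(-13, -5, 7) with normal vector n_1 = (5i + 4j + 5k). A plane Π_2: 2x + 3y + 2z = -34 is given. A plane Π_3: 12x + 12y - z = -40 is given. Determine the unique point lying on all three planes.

(6, -10, -8)

Π_1: n_1·r = n_1·U gives 5x + 4y + 5z = -50.
Solving the 3×3 linear system 5x + 4y + 5z = -50, 2x + 3y + 2z = -34, 12x + 12y - z = -40 (e.g. by elimination or Cramer's rule, determinant = -91) gives (6, -10, -8).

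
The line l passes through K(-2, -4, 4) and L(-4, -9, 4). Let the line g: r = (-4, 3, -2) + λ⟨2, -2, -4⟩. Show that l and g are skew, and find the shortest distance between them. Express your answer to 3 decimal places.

7.006

A direction vector for l is L − K = (-2, -5, 0).
Common perpendicular direction n = (-2, -5, 0) × (2, -2, -4) = (20, -8, 14).
With w = (-4, 3, -2) − (-2, -4, 4) = (-2, 7, -6), w · n = -180.
Since n ≠ 0 the lines are not parallel, and w · n = -180 ≠ 0 so they do not intersect; hence they are skew.
Distance = |w · n| / |n| = |-180| / √660 ≈ 7.006.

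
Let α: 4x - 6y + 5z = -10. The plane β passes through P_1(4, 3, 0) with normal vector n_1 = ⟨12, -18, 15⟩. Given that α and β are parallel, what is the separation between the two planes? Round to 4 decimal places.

β: n_1·r = n_1·P_1 gives 12x - 18y + 15z = -6.
Rescale β by 1/3: 4x - 6y + 5z = -2. Then distance = |-10 − (-2)| / √77 ≈ 0.9117.

0.9117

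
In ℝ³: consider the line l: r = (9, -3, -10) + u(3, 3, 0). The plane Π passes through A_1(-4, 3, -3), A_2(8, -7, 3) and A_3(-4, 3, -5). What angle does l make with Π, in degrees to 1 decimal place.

84.8

A_1A_2 = (12, -10, 6), A_1A_3 = (0, 0, -2); a normal to Π is A_1A_2 × A_1A_3 = (20, 24, 0).
Using A_1: Π has equation 20x + 24y = -8.
sin θ = |n·v| / (|n||v|) = |132| / (√976 · √18) = 0.99589.
θ ≈ 84.8°.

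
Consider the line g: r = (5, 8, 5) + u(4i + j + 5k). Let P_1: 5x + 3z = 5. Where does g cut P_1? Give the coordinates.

(1, 7, 0)

Substitute r = (5, 8, 5) + t(4, 1, 5) into the plane: 40 + 35t = 5, so t = -1.
Intersection: (5, 8, 5) + (-1)·(4, 1, 5) = (1, 7, 0).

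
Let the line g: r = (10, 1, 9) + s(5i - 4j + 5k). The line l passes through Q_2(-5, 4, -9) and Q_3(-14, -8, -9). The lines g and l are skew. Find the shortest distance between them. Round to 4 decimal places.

A direction vector for l is Q_3 − Q_2 = (-9, -12, 0).
Common perpendicular direction n = (5, -4, 5) × (-9, -12, 0) = (60, -45, -96).
With w = (-5, 4, -9) − (10, 1, 9) = (-15, 3, -18), w · n = 693.
Distance = |w · n| / |n| = |693| / √14841 ≈ 5.6886.

5.6886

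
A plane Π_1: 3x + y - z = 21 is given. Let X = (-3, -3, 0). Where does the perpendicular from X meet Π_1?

Foot = X − λn with λ = (n·X − d)/|n|² = (-12 − 21)/11 = -3.
Foot = (-3, -3, 0) − (-3)·(3, 1, -1) = (6, 0, -3).

(6, 0, -3)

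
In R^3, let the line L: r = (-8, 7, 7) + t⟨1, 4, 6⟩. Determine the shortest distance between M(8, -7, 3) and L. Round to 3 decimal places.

19.767

Taking (-8, 7, 7) on L with direction v = (1, 4, 6): w = M − (-8, 7, 7) = (16, -14, -4), and w × v = (-68, -100, 78).
Distance = |w × v| / |v| = √20708 / √53 ≈ 19.767.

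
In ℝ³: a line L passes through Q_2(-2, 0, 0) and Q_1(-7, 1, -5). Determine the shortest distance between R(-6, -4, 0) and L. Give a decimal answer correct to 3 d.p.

5.194

A direction vector for L is Q_1 − Q_2 = (-5, 1, -5).
Taking (-2, 0, 0) on L with direction v = (-5, 1, -5): w = R − (-2, 0, 0) = (-4, -4, 0), and w × v = (20, -20, -24).
Distance = |w × v| / |v| = √1376 / √51 ≈ 5.194.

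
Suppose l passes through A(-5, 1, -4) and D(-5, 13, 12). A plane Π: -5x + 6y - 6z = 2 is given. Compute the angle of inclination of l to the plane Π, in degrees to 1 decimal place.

7.0

A direction vector for l is D − A = (0, 12, 16).
sin θ = |n·v| / (|n||v|) = |-24| / (√97 · √400) = 0.12184.
θ ≈ 7.0°.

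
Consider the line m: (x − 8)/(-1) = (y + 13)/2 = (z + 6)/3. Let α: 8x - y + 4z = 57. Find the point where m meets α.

m has direction (-1, 2, 3) through (8, -13, -6).
Substitute r = (8, -13, -6) + t(-1, 2, 3) into the plane: 53 + 2t = 57, so t = 2.
Intersection: (8, -13, -6) + 2·(-1, 2, 3) = (6, -9, 0).

(6, -9, 0)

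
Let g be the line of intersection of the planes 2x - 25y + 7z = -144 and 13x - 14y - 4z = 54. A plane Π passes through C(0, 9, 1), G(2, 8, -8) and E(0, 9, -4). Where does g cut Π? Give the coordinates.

Direction of g: (2, -25, 7) × (13, -14, -4) = (198, 99, 297).
A point on g: solving the two plane equations with x = 2 gives (2, 2, -14).
CG = (2, -1, -9), CE = (0, 0, -5); a normal to Π is CG × CE = (5, 10, 0).
Using C: Π has equation 5x + 10y = 90.
Substitute r = (2, 2, -14) + t(198, 99, 297) into the plane: 30 + 1980t = 90, so t = 1/33.
Intersection: (2, 2, -14) + (1/33)·(198, 99, 297) = (8, 5, -5).

(8, 5, -5)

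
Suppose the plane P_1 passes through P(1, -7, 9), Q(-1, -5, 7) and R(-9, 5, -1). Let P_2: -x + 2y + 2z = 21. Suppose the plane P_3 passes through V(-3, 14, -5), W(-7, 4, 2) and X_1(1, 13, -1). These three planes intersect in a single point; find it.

PQ = (-2, 2, -2), PR = (-10, 12, -10); a normal to P_1 is PQ × PR = (4, 0, -4).
Using P: P_1 has equation 4x - 4z = -32.
VW = (-4, -10, 7), VX_1 = (4, -1, 4); a normal to P_3 is VW × VX_1 = (-33, 44, 44).
Using V: P_3 has equation -33x + 44y + 44z = 495.
Solving the 3×3 linear system 4x - 4z = -32, -x + 2y + 2z = 21, -33x + 44y + 44z = 495 (e.g. by elimination or Cramer's rule, determinant = -88) gives (-3, 4, 5).

(-3, 4, 5)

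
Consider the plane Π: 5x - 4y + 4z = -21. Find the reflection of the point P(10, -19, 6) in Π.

λ = (n·P − d)/|n|² = (150 − (-21))/57 = 3.
Reflection = P − 2λn = (10, -19, 6) − 6·(5, -4, 4) = (-20, 5, -18).

(-20, 5, -18)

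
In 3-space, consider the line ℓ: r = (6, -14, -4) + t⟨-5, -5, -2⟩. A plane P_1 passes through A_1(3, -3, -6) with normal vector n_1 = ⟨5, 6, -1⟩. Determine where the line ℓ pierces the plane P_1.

(11, -9, -2)

P_1: n_1·r = n_1·A_1 gives 5x + 6y - z = 3.
Substitute r = (6, -14, -4) + t(-5, -5, -2) into the plane: -50 + (-53)t = 3, so t = -1.
Intersection: (6, -14, -4) + (-1)·(-5, -5, -2) = (11, -9, -2).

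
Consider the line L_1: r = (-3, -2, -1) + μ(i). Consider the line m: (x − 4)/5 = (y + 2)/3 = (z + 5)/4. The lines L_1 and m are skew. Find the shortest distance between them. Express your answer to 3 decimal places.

2.400

m has direction (5, 3, 4) through (4, -2, -5).
Common perpendicular direction n = (1, 0, 0) × (5, 3, 4) = (0, -4, 3).
With w = (4, -2, -5) − (-3, -2, -1) = (7, 0, -4), w · n = -12.
Distance = |w · n| / |n| = |-12| / √25 ≈ 2.400.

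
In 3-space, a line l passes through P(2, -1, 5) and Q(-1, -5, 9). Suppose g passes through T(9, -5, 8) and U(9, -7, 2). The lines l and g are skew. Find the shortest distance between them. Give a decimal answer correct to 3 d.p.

A direction vector for l is Q − P = (-3, -4, 4).
A direction vector for g is U − T = (0, -2, -6).
Common perpendicular direction n = (-3, -4, 4) × (0, -2, -6) = (32, -18, 6).
With w = (9, -5, 8) − (2, -1, 5) = (7, -4, 3), w · n = 314.
Distance = |w · n| / |n| = |314| / √1384 ≈ 8.440.

8.440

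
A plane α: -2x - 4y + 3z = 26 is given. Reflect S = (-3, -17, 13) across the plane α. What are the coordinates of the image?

λ = (n·S − d)/|n|² = (113 − 26)/29 = 3.
Reflection = S − 2λn = (-3, -17, 13) − 6·(-2, -4, 3) = (9, 7, -5).

(9, 7, -5)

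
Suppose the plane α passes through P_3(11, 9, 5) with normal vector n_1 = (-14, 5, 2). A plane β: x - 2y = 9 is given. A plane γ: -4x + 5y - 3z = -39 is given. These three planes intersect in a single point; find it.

(7, -1, 2)

α: n_1·r = n_1·P_3 gives -14x + 5y + 2z = -99.
Solving the 3×3 linear system -14x + 5y + 2z = -99, x - 2y = 9, -4x + 5y - 3z = -39 (e.g. by elimination or Cramer's rule, determinant = -75) gives (7, -1, 2).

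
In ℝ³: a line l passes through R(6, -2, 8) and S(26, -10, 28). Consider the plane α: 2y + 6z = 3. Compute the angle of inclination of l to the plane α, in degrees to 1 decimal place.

A direction vector for l is S − R = (20, -8, 20).
sin θ = |n·v| / (|n||v|) = |104| / (√40 · √864) = 0.55943.
θ ≈ 34.0°.

34.0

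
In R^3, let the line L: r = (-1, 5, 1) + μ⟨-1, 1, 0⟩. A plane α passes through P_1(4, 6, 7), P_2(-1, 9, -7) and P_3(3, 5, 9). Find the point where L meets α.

(-2, 6, 1)

P_1P_2 = (-5, 3, -14), P_1P_3 = (-1, -1, 2); a normal to α is P_1P_2 × P_1P_3 = (-8, 24, 8).
Using P_1: α has equation -8x + 24y + 8z = 168.
Substitute r = (-1, 5, 1) + t(-1, 1, 0) into the plane: 136 + 32t = 168, so t = 1.
Intersection: (-1, 5, 1) + 1·(-1, 1, 0) = (-2, 6, 1).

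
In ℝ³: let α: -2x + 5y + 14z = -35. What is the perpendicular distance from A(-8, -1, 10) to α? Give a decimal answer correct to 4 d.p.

12.4000

n·A − d = (-2)·(-8) + (5)·(-1) + (14)·(10) − (-35) = 186; |n| = √225.
Distance = |186| / √225 = 186/√225 ≈ 12.4000.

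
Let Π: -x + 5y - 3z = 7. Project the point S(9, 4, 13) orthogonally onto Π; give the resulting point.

(8, 9, 10)

Foot = S − λn with λ = (n·S − d)/|n|² = (-28 − 7)/35 = -1.
Foot = (9, 4, 13) − (-1)·(-1, 5, -3) = (8, 9, 10).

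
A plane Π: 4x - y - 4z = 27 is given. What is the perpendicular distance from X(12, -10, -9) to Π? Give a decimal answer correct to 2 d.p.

11.66

n·X − d = (4)·(12) + (-1)·(-10) + (-4)·(-9) − 27 = 67; |n| = √33.
Distance = |67| / √33 = 67/√33 ≈ 11.66.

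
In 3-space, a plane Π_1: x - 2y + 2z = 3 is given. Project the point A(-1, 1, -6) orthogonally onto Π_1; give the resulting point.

(1, -3, -2)

Foot = A − λn with λ = (n·A − d)/|n|² = (-15 − 3)/9 = -2.
Foot = (-1, 1, -6) − (-2)·(1, -2, 2) = (1, -3, -2).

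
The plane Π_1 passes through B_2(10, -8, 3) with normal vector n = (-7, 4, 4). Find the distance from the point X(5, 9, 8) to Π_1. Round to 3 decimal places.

Π_1: n·r = n·B_2 gives -7x + 4y + 4z = -90.
n·X − d = (-7)·(5) + (4)·(9) + (4)·(8) − (-90) = 123; |n| = √81.
Distance = |123| / √81 = 123/√81 ≈ 13.667.

13.667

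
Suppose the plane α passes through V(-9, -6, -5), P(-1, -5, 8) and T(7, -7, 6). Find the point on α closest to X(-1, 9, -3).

VP = (8, 1, 13), VT = (16, -1, 11); a normal to α is VP × VT = (24, 120, -24).
Using V: α has equation 24x + 120y - 24z = -816.
Foot = X − λn with λ = (n·X − d)/|n|² = (1128 − (-816))/15552 = 1/8.
Foot = (-1, 9, -3) − (1/8)·(24, 120, -24) = (-4, -6, 0).

(-4, -6, 0)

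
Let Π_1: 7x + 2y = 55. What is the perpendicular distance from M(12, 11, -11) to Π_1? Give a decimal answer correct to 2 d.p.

7.01

n·M − d = (7)·(12) + (2)·(11) + (0)·(-11) − 55 = 51; |n| = √53.
Distance = |51| / √53 = 51/√53 ≈ 7.01.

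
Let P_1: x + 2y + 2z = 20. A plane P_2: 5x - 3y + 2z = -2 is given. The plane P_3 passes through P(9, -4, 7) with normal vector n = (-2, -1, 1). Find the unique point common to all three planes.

P_3: n·r = n·P gives -2x - y + z = -7.
Solving the 3×3 linear system x + 2y + 2z = 20, 5x - 3y + 2z = -2, -2x - y + z = -7 (e.g. by elimination or Cramer's rule, determinant = -41) gives (2, 6, 3).

(2, 6, 3)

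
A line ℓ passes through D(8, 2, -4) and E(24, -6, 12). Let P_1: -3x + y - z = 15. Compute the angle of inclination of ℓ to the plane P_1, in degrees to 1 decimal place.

A direction vector for ℓ is E − D = (16, -8, 16).
sin θ = |n·v| / (|n||v|) = |-72| / (√11 · √576) = 0.90453.
θ ≈ 64.8°.

64.8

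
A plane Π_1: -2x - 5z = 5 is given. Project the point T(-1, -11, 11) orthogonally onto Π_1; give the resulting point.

(-5, -11, 1)

Foot = T − λn with λ = (n·T − d)/|n|² = (-53 − 5)/29 = -2.
Foot = (-1, -11, 11) − (-2)·(-2, 0, -5) = (-5, -11, 1).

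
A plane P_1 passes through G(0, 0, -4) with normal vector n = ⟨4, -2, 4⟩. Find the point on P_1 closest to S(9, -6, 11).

(-3, 0, -1)

P_1: n·r = n·G gives 4x - 2y + 4z = -16.
Foot = S − λn with λ = (n·S − d)/|n|² = (92 − (-16))/36 = 3.
Foot = (9, -6, 11) − 3·(4, -2, 4) = (-3, 0, -1).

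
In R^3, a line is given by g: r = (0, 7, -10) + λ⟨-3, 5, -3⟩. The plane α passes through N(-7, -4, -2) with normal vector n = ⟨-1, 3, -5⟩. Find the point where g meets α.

α: n·r = n·N gives -x + 3y - 5z = 5.
Substitute r = (0, 7, -10) + t(-3, 5, -3) into the plane: 71 + 33t = 5, so t = -2.
Intersection: (0, 7, -10) + (-2)·(-3, 5, -3) = (6, -3, -4).

(6, -3, -4)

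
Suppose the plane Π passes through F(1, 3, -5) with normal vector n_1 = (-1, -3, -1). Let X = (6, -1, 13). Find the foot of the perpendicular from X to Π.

Π: n_1·r = n_1·F gives -x - 3y - z = -5.
Foot = X − λn with λ = (n·X − d)/|n|² = (-16 − (-5))/11 = -1.
Foot = (6, -1, 13) − (-1)·(-1, -3, -1) = (5, -4, 12).

(5, -4, 12)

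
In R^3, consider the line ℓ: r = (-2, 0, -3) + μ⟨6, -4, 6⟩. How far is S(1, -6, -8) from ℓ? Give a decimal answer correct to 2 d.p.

Taking (-2, 0, -3) on ℓ with direction v = (6, -4, 6): w = S − (-2, 0, -3) = (3, -6, -5), and w × v = (-56, -48, 24).
Distance = |w × v| / |v| = √6016 / √88 ≈ 8.27.

8.27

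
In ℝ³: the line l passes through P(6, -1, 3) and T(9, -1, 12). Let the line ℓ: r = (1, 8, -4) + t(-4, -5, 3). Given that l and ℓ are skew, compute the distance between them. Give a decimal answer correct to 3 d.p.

8.030

A direction vector for l is T − P = (3, 0, 9).
Common perpendicular direction n = (3, 0, 9) × (-4, -5, 3) = (45, -45, -15).
With w = (1, 8, -4) − (6, -1, 3) = (-5, 9, -7), w · n = -525.
Distance = |w · n| / |n| = |-525| / √4275 ≈ 8.030.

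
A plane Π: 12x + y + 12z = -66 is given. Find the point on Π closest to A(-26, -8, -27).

Foot = A − λn with λ = (n·A − d)/|n|² = (-644 − (-66))/289 = -2.
Foot = (-26, -8, -27) − (-2)·(12, 1, 12) = (-2, -6, -3).

(-2, -6, -3)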